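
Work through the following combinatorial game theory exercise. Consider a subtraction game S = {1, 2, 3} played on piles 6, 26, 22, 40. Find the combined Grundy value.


Subtraction set: {1, 2, 3}
For this subtraction set, G(n) = n mod 4 (period = max + 1 = 4).
Pile 1 (size 6): G(6) = 6 mod 4 = 2
Pile 2 (size 26): G(26) = 26 mod 4 = 2
Pile 3 (size 22): G(22) = 22 mod 4 = 2
Pile 4 (size 40): G(40) = 40 mod 4 = 0
Total Grundy value = XOR of all: 2 XOR 2 XOR 2 XOR 0 = 2

2


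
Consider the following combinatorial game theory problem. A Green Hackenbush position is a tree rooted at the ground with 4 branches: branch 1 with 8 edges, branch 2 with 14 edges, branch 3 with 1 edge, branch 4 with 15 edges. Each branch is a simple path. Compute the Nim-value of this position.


The tree has 4 branches from the ground vertex.
In Green Hackenbush, the Nim-value of a simple path of length k is k.
Branch 1: length 8, Nim-value = 8
Branch 2: length 14, Nim-value = 14
Branch 3: length 1, Nim-value = 1
Branch 4: length 15, Nim-value = 15
Total Nim-value = XOR of all branch values:
0 XOR 8 = 8
8 XOR 14 = 6
6 XOR 1 = 7
7 XOR 15 = 8
Nim-value of the tree = 8

8


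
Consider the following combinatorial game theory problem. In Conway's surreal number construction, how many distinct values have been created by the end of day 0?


Day 0: {|} = 0 is born. Count = 1.
Day n: the number of surreal numbers born by day n is 2^(n+1) - 1.
By day 0: 2^1 - 1 = 1
By day 0: 1 surreal numbers.

1


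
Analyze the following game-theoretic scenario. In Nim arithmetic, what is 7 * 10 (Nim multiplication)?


Nim multiplication is bilinear over XOR: (u XOR v) * w = (u*w) XOR (v*w).
So we split each operand into its bit components and XOR the pairwise Nim products.
7 = 1 + 2 + 4 (as XOR of powers of 2).
10 = 2 + 8 (as XOR of powers of 2).
Using the standard Nim-product table on single bits:
  2*2 = 3,   2*4 = 8,   2*8 = 12,
  4*4 = 6,   4*8 = 11,  8*8 = 13,
and  1*x = x (identity), k*l = l*k (commutative).
Pairwise Nim products:
  1 * 2 = 2
  1 * 8 = 8
  2 * 2 = 3
  2 * 8 = 12
  4 * 2 = 8
  4 * 8 = 11
XOR them: 2 XOR 8 XOR 3 XOR 12 XOR 8 XOR 11 = 6.
Result: 7 * 10 = 6 (in Nim).

6


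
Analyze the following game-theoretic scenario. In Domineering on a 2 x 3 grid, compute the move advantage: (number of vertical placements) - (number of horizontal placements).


Board is 2 x 3 (rows x cols).
Left (vertical) placements: (rows-1) * cols = 1 * 3 = 3
Right (horizontal) placements: rows * (cols-1) = 2 * 2 = 4
Advantage = Left - Right = 3 - 4 = -1

-1


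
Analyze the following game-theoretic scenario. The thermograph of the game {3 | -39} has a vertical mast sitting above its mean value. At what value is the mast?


Game = {3 | -39}, a switch {a | b} with numbers a > b.
Its thermograph has left wall a - t and right wall b + t, which meet at t = (a - b)/2, where both equal (a + b)/2. So the mast (mean value) is at (a + b)/2.
Mean = (3 + (-39))/2 = -36/2 = -18

-18


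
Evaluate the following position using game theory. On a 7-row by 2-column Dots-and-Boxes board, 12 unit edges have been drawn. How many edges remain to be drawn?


Grid: 7 x 2 boxes, i.e. 8 rows and 3 columns of dots.
Horizontal edges: (rows + 1) * cols = 8 * 2 = 16
Vertical edges: rows * (cols + 1) = 7 * 3 = 21
Total edges: 16 + 21 = 37
Edges drawn: 12
Remaining: 37 - 12 = 25

25


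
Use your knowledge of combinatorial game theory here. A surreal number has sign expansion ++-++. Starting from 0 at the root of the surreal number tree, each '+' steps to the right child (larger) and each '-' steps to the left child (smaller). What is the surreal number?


Sign expansion: ++-++
Rule: track bounds (lo, hi), initially (-inf, +inf). On '+', the current value becomes lo and we move to the simplest number in (value, hi): value + 1 if hi = +inf, otherwise the midpoint (value + hi)/2. On '-', the current value becomes hi and we move to value - 1 if lo = -inf, otherwise the midpoint (lo + value)/2.
Start at 0.
Step 1: sign = +, move right. Bounds: (0, +inf). Value = 1
Step 2: sign = +, move right. Bounds: (1, +inf). Value = 2
Step 3: sign = -, move left. Bounds: (1, 2). Value = 3/2
Step 4: sign = +, move right. Bounds: (3/2, 2). Value = 7/4
Step 5: sign = +, move right. Bounds: (7/4, 2). Value = 15/8
The surreal number with sign expansion ++-++ is 15/8.

15/8


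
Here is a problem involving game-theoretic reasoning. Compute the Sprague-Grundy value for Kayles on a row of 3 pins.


Kayles: a move removes 1 or 2 adjacent pins from a contiguous row.
Removing pins from a row of k leaves two independent rows (a, b) with a + b = k - 1 (one pin) or a + b = k - 2 (two pins); an end removal gives a = 0.
By Sprague-Grundy, G(k) = mex{ G(a) XOR G(b) } over all these splits. G(0) = 0.
G(1): splits (0,0):0^0=0 -> mex({0}) = 1
G(2): splits (0,1):0^1=1 (0,0):0^0=0 -> mex({0, 1}) = 2
G(3): splits (0,2):0^2=2 (1,1):1^1=0 (0,1):0^1=1 -> mex({0, 1, 2}) = 3
Therefore G(3) = 3.

3


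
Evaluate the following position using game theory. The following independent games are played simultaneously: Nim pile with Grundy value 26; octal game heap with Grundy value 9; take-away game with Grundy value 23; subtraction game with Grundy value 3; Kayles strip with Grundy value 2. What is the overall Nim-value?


By the Sprague-Grundy theorem, the Grundy value of a sum of games is the XOR of individual Grundy values.
Nim pile: Grundy value = 26. Running XOR: 0 XOR 26 = 26
octal game heap: Grundy value = 9. Running XOR: 26 XOR 9 = 19
take-away game: Grundy value = 23. Running XOR: 19 XOR 23 = 4
subtraction game: Grundy value = 3. Running XOR: 4 XOR 3 = 7
Kayles strip: Grundy value = 2. Running XOR: 7 XOR 2 = 5
The combined Grundy value is 5.

5


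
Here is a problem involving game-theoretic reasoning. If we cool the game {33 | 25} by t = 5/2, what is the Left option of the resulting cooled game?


Original game: {33 | 25} (a switch {a | b} with a > b).
Cooling by t (for t below the temperature (a - b)/2 = 4) taxes each move by t: {a | b} cooled by t is {a - t | b + t}.
Cooling amount: t = 5/2
Cooled Left option: 33 - 5/2 = 61/2
Cooled Right option: 25 + 5/2 = 55/2
Cooled game: {61/2 | 55/2}
Left option = 61/2

61/2


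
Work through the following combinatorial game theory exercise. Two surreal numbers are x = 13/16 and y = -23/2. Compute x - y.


x = 13/16, y = -23/2
Converting to common denominator: 16
x = 13/16, y = -184/16
x - y = 13/16 - -23/2 = 197/16

197/16


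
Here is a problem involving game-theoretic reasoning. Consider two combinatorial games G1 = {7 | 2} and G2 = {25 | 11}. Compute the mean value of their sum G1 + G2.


G1 = {7 | 2}, G2 = {25 | 11}
Each is a switch {a | b} with numbers a > b; its mean value is (a + b)/2, and mean value is additive over game sums: m(G1 + G2) = m(G1) + m(G2).
Mean of G1 = (7 + (2))/2 = 9/2 = 9/2
Mean of G2 = (25 + (11))/2 = 36/2 = 18
Mean of G1 + G2 = 9/2 + 18 = 45/2

45/2


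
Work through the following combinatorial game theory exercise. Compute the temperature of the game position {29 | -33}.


The game is {29 | -33}, a switch {a | b} with numbers a > b.
Cooling {a | b} by t gives {a - t | b + t}, which stops being hot when a - t = b + t, i.e. at t = (a - b)/2. So the temperature of a switch is (a - b)/2.
Temperature = (Left option - Right option) / 2
= (29 - (-33)) / 2
= 62 / 2
= 31

31


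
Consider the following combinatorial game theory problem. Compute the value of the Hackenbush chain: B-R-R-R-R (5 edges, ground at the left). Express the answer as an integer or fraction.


Edges (from ground): B-R-R-R-R
By Berlekamp's sign-expansion rule, a Blue-Red Hackenbush stalk has the value of the surreal number whose sign sequence is the edge sequence with B -> + and R -> -.
Sign sequence: +----
Trace the sign expansion in the surreal number tree, starting from 0:
Edge 1: B (sign +) -> bounds (0, +inf), value = 1
Edge 2: R (sign -) -> bounds (0, 1), value = 1/2
Edge 3: R (sign -) -> bounds (0, 1/2), value = 1/4
Edge 4: R (sign -) -> bounds (0, 1/4), value = 1/8
Edge 5: R (sign -) -> bounds (0, 1/8), value = 1/16
Game value = 1/16

1/16


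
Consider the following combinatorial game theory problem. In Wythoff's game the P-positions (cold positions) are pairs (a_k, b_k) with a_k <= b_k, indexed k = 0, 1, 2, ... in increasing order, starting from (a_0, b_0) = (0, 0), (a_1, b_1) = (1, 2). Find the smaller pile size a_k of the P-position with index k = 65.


By Wythoff's theorem, a_k = floor(k * phi) and b_k = floor(k * phi^2) = a_k + k, where phi = (1 + sqrt(5))/2 is the golden ratio.
phi = (1 + sqrt(5))/2 = 1.618034
k = 65
k * phi = 65 * 1.618034 = 105.172209
a_65 = floor(k * phi) = 105

105


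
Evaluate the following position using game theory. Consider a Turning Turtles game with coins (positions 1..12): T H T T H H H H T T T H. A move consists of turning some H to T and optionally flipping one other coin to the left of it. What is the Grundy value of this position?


Coins: T H T T H H H H T T T H
Key fact: a single head at position k behaves exactly like a Nim heap of size k (turning it to T and optionally flipping a coin at j < k corresponds to moving the heap from k to j, or to 0), and heads combine as a disjunctive sum (two heads at the same place would cancel, matching j XOR j = 0). So the Nim-value is the XOR of the 1-indexed positions of the heads.
Face-up positions (1-indexed): [2, 5, 6, 7, 8, 12]
XOR 0 with 2: 0 XOR 2 = 2
XOR 2 with 5: 2 XOR 5 = 7
XOR 7 with 6: 7 XOR 6 = 1
XOR 1 with 7: 1 XOR 7 = 6
XOR 6 with 8: 6 XOR 8 = 14
XOR 14 with 12: 14 XOR 12 = 2
Nim-value = 2

2


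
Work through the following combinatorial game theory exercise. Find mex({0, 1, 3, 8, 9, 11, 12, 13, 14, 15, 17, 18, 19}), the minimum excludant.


Set = {0, 1, 3, 8, 9, 11, 12, 13, 14, 15, 17, 18, 19}
0 is in the set.
1 is in the set.
2 is NOT in the set. This is the mex.
mex = 2

2


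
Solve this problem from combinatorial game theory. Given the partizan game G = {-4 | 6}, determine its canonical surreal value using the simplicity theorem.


Left options: {-4}, max = -4
Right options: {6}, min = 6
All options are numbers and max(Left) < min(Right), so by the simplicity theorem the value is the simplest (earliest-born) number strictly between -4 and 6.
Integers -3 through 5 all lie strictly between -4 and 6.
Among integers, the simplest (lowest birthday = smallest |n|; 0 is born on day 0, +-n on day n) is 0.
No non-integer in the interval can be simpler: if x is a non-integer in the interval, then floor(x) or ceil(x) also lies in the interval (the interval contains an integer), and both are proper prefixes of x's sign expansion, i.e. born earlier. So the game value is 0.
Game value = 0

0


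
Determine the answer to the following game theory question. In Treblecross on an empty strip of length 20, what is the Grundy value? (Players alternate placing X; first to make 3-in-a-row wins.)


Treblecross: place X on empty cells; 3-in-a-row wins.
Playing within two cells of an existing X lets the opponent win at once, so sensible play treats the cells i-2..i+2 around each X as dead. The player left with no safe cell loses, so this is a normal-play take-away game on strips of safe cells.
Placing X at cell i (0-indexed) of a strip of k safe cells leaves independent strips of sizes max(0, i-2) and max(0, k-i-3). Hence G(k) = mex{ G(max(0,i-2)) XOR G(max(0,k-i-3)) : 0 <= i < k }, with G(0) = 0.
G(1): splits (0,0):0^0=0 -> mex({0}) = 1
G(2): splits (0,0):0^0=0 -> mex({0}) = 1
G(3): splits (0,0):0^0=0 -> mex({0}) = 1
G(4): splits (0,1):0^1=1 (0,0):0^0=0 -> mex({0, 1}) = 2
G(5): splits (0,2):0^1=1 (0,1):0^1=1 (0,0):0^0=0 -> mex({0, 1}) = 2
G(6) = mex({1}) = 0
G(7) = mex({0, 1, 2}) = 3
G(8) = mex({0, 1, 2}) = 3
G(9) = mex({0, 2}) = 1
G(10) = mex({0, 2, 3}) = 1
G(11) = mex({0, 3}) = 1
G(12) = mex({1, 3}) = 0
G(13) = mex({0, 1, 2, 3}) = 4
G(14) = mex({0, 1, 2}) = 3
G(15) = mex({0, 1, 2}) = 3
G(16) = mex({0, 1, 2, 4}) = 3
G(17) = mex({0, 1, 3, 4}) = 2
G(18) = mex({0, 1, 3, 4}) = 2
G(19) = mex({0, 1, 3, 5}) = 2
G(20) = mex({0, 1, 2, 3, 5}) = 4
Therefore G(20) = 4.

4


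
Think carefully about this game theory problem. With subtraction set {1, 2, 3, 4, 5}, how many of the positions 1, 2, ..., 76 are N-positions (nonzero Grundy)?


Subtraction set S = {1, 2, 3, 4, 5}, so G(n) = n mod 6.
G(n) = 0 when n is a multiple of 6.
Multiples of 6 in [1, 76]: 12
N-positions (nonzero Grundy) = 76 - 12 = 64

64


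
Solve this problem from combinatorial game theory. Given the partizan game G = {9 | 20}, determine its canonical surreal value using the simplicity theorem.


Left options: {9}, max = 9
Right options: {20}, min = 20
All options are numbers and max(Left) < min(Right), so by the simplicity theorem the value is the simplest (earliest-born) number strictly between 9 and 20.
Integers 10 through 19 all lie strictly between 9 and 20.
Among integers, the simplest (lowest birthday = smallest |n|; 0 is born on day 0, +-n on day n) is 10.
No non-integer in the interval can be simpler: if x is a non-integer in the interval, then floor(x) or ceil(x) also lies in the interval (the interval contains an integer), and both are proper prefixes of x's sign expansion, i.e. born earlier. So the game value is 10.
Game value = 10

10


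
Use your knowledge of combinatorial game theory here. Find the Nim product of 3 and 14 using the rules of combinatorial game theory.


Nim multiplication is bilinear over XOR: (u XOR v) * w = (u*w) XOR (v*w).
So we split each operand into its bit components and XOR the pairwise Nim products.
3 = 1 + 2 (as XOR of powers of 2).
14 = 2 + 4 + 8 (as XOR of powers of 2).
Using the standard Nim-product table on single bits:
  2*2 = 3,   2*4 = 8,   2*8 = 12,
  4*4 = 6,   4*8 = 11,  8*8 = 13,
and  1*x = x (identity), k*l = l*k (commutative).
Pairwise Nim products:
  1 * 2 = 2
  1 * 4 = 4
  1 * 8 = 8
  2 * 2 = 3
  2 * 4 = 8
  2 * 8 = 12
XOR them: 2 XOR 4 XOR 8 XOR 3 XOR 8 XOR 12 = 9.
Result: 3 * 14 = 9 (in Nim).

9


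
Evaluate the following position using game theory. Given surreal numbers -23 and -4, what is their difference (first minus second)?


x = -23, y = -4
x - y = -23 - -4 = -19

-19


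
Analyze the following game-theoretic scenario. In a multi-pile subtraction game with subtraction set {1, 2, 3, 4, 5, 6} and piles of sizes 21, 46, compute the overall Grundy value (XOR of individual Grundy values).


Subtraction set: {1, 2, 3, 4, 5, 6}
For this subtraction set, G(n) = n mod 7 (period = max + 1 = 7).
Pile 1 (size 21): G(21) = 21 mod 7 = 0
Pile 2 (size 46): G(46) = 46 mod 7 = 4
Total Grundy value = XOR of all: 0 XOR 4 = 4

4


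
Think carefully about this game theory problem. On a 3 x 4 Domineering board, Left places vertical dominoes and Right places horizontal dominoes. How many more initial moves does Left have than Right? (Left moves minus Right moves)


Board is 3 x 4 (rows x cols).
Left (vertical) placements: (rows-1) * cols = 2 * 4 = 8
Right (horizontal) placements: rows * (cols-1) = 3 * 3 = 9
Advantage = Left - Right = 8 - 9 = -1

-1


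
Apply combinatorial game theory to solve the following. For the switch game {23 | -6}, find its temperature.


The game is {23 | -6}, a switch {a | b} with numbers a > b.
Cooling {a | b} by t gives {a - t | b + t}, which stops being hot when a - t = b + t, i.e. at t = (a - b)/2. So the temperature of a switch is (a - b)/2.
Temperature = (Left option - Right option) / 2
= (23 - (-6)) / 2
= 29 / 2
= 29/2

29/2


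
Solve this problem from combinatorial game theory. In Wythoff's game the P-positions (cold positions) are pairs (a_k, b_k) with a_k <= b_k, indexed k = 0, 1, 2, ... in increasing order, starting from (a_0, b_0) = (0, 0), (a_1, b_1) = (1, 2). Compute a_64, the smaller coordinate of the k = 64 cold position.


By Wythoff's theorem, a_k = floor(k * phi) and b_k = floor(k * phi^2) = a_k + k, where phi = (1 + sqrt(5))/2 is the golden ratio.
phi = (1 + sqrt(5))/2 = 1.618034
k = 64
k * phi = 64 * 1.618034 = 103.554175
a_64 = floor(k * phi) = 103

103


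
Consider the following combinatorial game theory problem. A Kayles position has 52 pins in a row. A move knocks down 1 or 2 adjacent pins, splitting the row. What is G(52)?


Kayles: a move removes 1 or 2 adjacent pins from a contiguous row.
Removing pins from a row of k leaves two independent rows (a, b) with a + b = k - 1 (one pin) or a + b = k - 2 (two pins); an end removal gives a = 0.
By Sprague-Grundy, G(k) = mex{ G(a) XOR G(b) } over all these splits. G(0) = 0.
G(1): splits (0,0):0^0=0 -> mex({0}) = 1
G(2): splits (0,1):0^1=1 (0,0):0^0=0 -> mex({0, 1}) = 2
G(3): splits (0,2):0^2=2 (1,1):1^1=0 (0,1):0^1=1 -> mex({0, 1, 2}) = 3
G(4): splits (0,3):0^3=3 (1,2):1^2=3 (0,2):0^2=2 (1,1):1^1=0 -> mex({0, 2, 3}) = 1
G(5): splits (0,4):0^1=1 (1,3):1^3=2 (2,2):2^2=0 (0,3):0^3=3 (1,2):1^2=3 -> mex({0, 1, 2, 3}) = 4
G(6) = mex({0, 1, 2, 4}) = 3
G(7) = mex({0, 1, 3, 4, 5}) = 2
G(8) = mex({0, 2, 3, 5, 6}) = 1
G(9) = mex({0, 1, 2, 3, 6, 7}) = 4
G(10) = mex({0, 1, 3, 4, 5, 7}) = 2
G(11) = mex({0, 1, 2, 3, 4, 5}) = 6
G(12) = mex({0, 1, 2, 3, 5, 6, 7}) = 4
G(13) = mex({0, 2, 3, 4, 6, 7}) = 1
G(14) = mex({0, 1, 4, 5, 6, 7}) = 2
G(15) = mex({0, 1, 2, 3, 4, 5, 6}) = 7
G(16) = mex({0, 2, 3, 5, 6, 7}) = 1
G(17) = mex({0, 1, 2, 3, 5, 6, 7}) = 4
G(18) = mex({0, 1, 2, 4, 5, 6}) = 3
G(19) = mex({0, 1, 3, 4, 5, 7}) = 2
G(20) = mex({0, 2, 3, 4, 5, 6, 7}) = 1
G(21) = mex({0, 1, 2, 3, 5, 6, 7}) = 4
G(22) = mex({0, 1, 2, 3, 4, 5, 7}) = 6
G(23) = mex({0, 1, 2, 3, 4, 5, 6}) = 7
G(24) = mex({0, 1, 2, 3, 5, 6, 7}) = 4
G(25) = mex({0, 2, 3, 4, 6, 7}) = 1
G(26) = mex({0, 1, 3, 4, 5, 6, 7}) = 2
G(27) = mex({0, 1, 2, 3, 4, 5, 6, 7}) = 8
G(28) = mex({0, 1, 2, 3, 4, 6, 7, 8}) = 5
G(29) = mex({0, 1, 2, 3, 5, 6, 7, 8, 9}) = 4
G(30) = mex({0, 1, 2, 3, 4, 5, 6, 9, 10}) = 7
G(31) = mex({0, 1, 3, 4, 5, 7, 10, 11}) = 2
G(32) = mex({0, 2, 3, 4, 5, 6, 7, 9, 11}) = 1
G(33) = mex({0, 1, 2, 3, 4, 5, 6, 7, 9, 12}) = 8
G(34) = mex({0, 1, 2, 3, 4, 5, 7, 8, 11, 12}) = 6
G(35) = mex({0, 1, 2, 3, 4, 5, 6, 8, 9, 10, 11}) = 7
G(36) = mex({0, 1, 2, 3, 5, 6, 7, 9, 10}) = 4
G(37) = mex({0, 2, 3, 4, 6, 7, 9, 10, 11, 12}) = 1
G(38) = mex({0, 1, 3, 4, 5, 6, 7, 9, 10, 11, 12}) = 2
G(39) = mex({0, 1, 2, 4, 5, 6, 7, 9, 10, 12, 14}) = 3
G(40) = mex({0, 2, 3, 4, 6, 7, 11, 12, 14}) = 1
G(41) = mex({0, 1, 2, 3, 5, 6, 7, 9, 10, 11, 12}) = 4
G(42) = mex({0, 1, 2, 3, 4, 5, 6, 9, 10}) = 7
G(43) = mex({0, 1, 3, 4, 5, 7, 9, 10, 12, 15}) = 2
G(44) = mex({0, 2, 3, 4, 5, 6, 7, 9, 10, 12, 15}) = 1
G(45) = mex({0, 1, 2, 3, 4, 5, 6, 7, 9, 10, 12, 14}) = 8
G(46) = mex({0, 1, 3, 4, 5, 7, 8, 11, 12, 14}) = 2
G(47) = mex({0, 1, 2, 3, 4, 5, 6, 8, 9, 10, 11, 12}) = 7
G(48) = mex({0, 1, 2, 3, 5, 6, 7, 9, 10}) = 4
G(49) = mex({0, 2, 3, 4, 6, 7, 9, 10, 11, 12, 15}) = 1
G(50) = mex({0, 1, 4, 5, 6, 7, 9, 11, 12, 14, 15}) = 2
G(51) = mex({0, 1, 2, 3, 4, 5, 6, 7, 9, 12, 14, 15}) = 8
G(52) = mex({0, 2, 3, 4, 5, 6, 7, 8, 11, 12, 15}) = 1
Therefore G(52) = 1.

1


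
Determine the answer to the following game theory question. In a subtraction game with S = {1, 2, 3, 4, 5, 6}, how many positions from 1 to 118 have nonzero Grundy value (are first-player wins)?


Subtraction set S = {1, 2, 3, 4, 5, 6}, so G(n) = n mod 7.
G(n) = 0 when n is a multiple of 7.
Multiples of 7 in [1, 118]: 16
N-positions (nonzero Grundy) = 118 - 16 = 102

102


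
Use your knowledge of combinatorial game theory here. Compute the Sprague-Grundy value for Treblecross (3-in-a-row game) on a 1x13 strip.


Treblecross: place X on empty cells; 3-in-a-row wins.
Playing within two cells of an existing X lets the opponent win at once, so sensible play treats the cells i-2..i+2 around each X as dead. The player left with no safe cell loses, so this is a normal-play take-away game on strips of safe cells.
Placing X at cell i (0-indexed) of a strip of k safe cells leaves independent strips of sizes max(0, i-2) and max(0, k-i-3). Hence G(k) = mex{ G(max(0,i-2)) XOR G(max(0,k-i-3)) : 0 <= i < k }, with G(0) = 0.
G(1): splits (0,0):0^0=0 -> mex({0}) = 1
G(2): splits (0,0):0^0=0 -> mex({0}) = 1
G(3): splits (0,0):0^0=0 -> mex({0}) = 1
G(4): splits (0,1):0^1=1 (0,0):0^0=0 -> mex({0, 1}) = 2
G(5): splits (0,2):0^1=1 (0,1):0^1=1 (0,0):0^0=0 -> mex({0, 1}) = 2
G(6) = mex({1}) = 0
G(7) = mex({0, 1, 2}) = 3
G(8) = mex({0, 1, 2}) = 3
G(9) = mex({0, 2}) = 1
G(10) = mex({0, 2, 3}) = 1
G(11) = mex({0, 3}) = 1
G(12) = mex({1, 3}) = 0
G(13) = mex({0, 1, 2, 3}) = 4
Therefore G(13) = 4.

4


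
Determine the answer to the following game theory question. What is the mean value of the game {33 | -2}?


Game = {33 | -2}, a switch {a | b} with numbers a > b.
Its thermograph has left wall a - t and right wall b + t, which meet at t = (a - b)/2, where both equal (a + b)/2. So the mast (mean value) is at (a + b)/2.
Mean = (33 + (-2))/2 = 31/2 = 31/2

31/2


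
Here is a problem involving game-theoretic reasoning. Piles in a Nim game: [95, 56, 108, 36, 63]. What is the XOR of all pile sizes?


We need the XOR (exclusive or) of all pile sizes.
After XOR-ing pile 1 (size 95): 0 XOR 95 = 95
After XOR-ing pile 2 (size 56): 95 XOR 56 = 103
After XOR-ing pile 3 (size 108): 103 XOR 108 = 11
After XOR-ing pile 4 (size 36): 11 XOR 36 = 47
After XOR-ing pile 5 (size 63): 47 XOR 63 = 16
The Nim-value of this position is 16.

16


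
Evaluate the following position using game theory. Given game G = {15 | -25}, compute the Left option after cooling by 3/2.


Original game: {15 | -25} (a switch {a | b} with a > b).
Cooling by t (for t below the temperature (a - b)/2 = 20) taxes each move by t: {a | b} cooled by t is {a - t | b + t}.
Cooling amount: t = 3/2
Cooled Left option: 15 - 3/2 = 27/2
Cooled Right option: -25 + 3/2 = -47/2
Cooled game: {27/2 | -47/2}
Left option = 27/2

27/2


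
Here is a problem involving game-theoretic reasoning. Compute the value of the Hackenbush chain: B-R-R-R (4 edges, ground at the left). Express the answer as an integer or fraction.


Edges (from ground): B-R-R-R
By Berlekamp's sign-expansion rule, a Blue-Red Hackenbush stalk has the value of the surreal number whose sign sequence is the edge sequence with B -> + and R -> -.
Sign sequence: +---
Trace the sign expansion in the surreal number tree, starting from 0:
Edge 1: B (sign +) -> bounds (0, +inf), value = 1
Edge 2: R (sign -) -> bounds (0, 1), value = 1/2
Edge 3: R (sign -) -> bounds (0, 1/2), value = 1/4
Edge 4: R (sign -) -> bounds (0, 1/4), value = 1/8
Game value = 1/8

1/8


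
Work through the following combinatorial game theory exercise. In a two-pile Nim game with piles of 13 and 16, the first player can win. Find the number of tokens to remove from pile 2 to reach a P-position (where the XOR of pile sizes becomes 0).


Piles: 13 and 16
Current XOR: 13 XOR 16 = 29 (non-zero, so this is an N-position).
To make the XOR zero, we need to find a move that balances the piles.
For pile 2 (size 16): target = 16 XOR 29 = 13
We reduce pile 2 from 16 to 13.
Tokens removed: 16 - 13 = 3
Verification: 13 XOR 13 = 0

3


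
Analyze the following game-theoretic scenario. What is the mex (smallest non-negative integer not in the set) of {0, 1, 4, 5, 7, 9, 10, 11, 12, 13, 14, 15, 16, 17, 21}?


Set = {0, 1, 4, 5, 7, 9, 10, 11, 12, 13, 14, 15, 16, 17, 21}
0 is in the set.
1 is in the set.
2 is NOT in the set. This is the mex.
mex = 2

2


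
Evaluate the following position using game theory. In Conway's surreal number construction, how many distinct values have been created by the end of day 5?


Day 0: {|} = 0 is born. Count = 1.
Day n: the number of surreal numbers born by day n is 2^(n+1) - 1.
By day 0: 2^1 - 1 = 1
By day 1: 2^2 - 1 = 3
By day 2: 2^3 - 1 = 7
By day 3: 2^4 - 1 = 15
By day 4: 2^5 - 1 = 31
By day 5: 2^6 - 1 = 63
By day 5: 63 surreal numbers.

63


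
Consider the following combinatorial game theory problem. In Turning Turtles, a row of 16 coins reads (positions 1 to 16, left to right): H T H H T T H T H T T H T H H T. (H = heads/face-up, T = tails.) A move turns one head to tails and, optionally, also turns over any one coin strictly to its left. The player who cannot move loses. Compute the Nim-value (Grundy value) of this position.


Coins: H T H H T T H T H T T H T H H T
Key fact: a single head at position k behaves exactly like a Nim heap of size k (turning it to T and optionally flipping a coin at j < k corresponds to moving the heap from k to j, or to 0), and heads combine as a disjunctive sum (two heads at the same place would cancel, matching j XOR j = 0). So the Nim-value is the XOR of the 1-indexed positions of the heads.
Face-up positions (1-indexed): [1, 3, 4, 7, 9, 12, 14, 15]
XOR 0 with 1: 0 XOR 1 = 1
XOR 1 with 3: 1 XOR 3 = 2
XOR 2 with 4: 2 XOR 4 = 6
XOR 6 with 7: 6 XOR 7 = 1
XOR 1 with 9: 1 XOR 9 = 8
XOR 8 with 12: 8 XOR 12 = 4
XOR 4 with 14: 4 XOR 14 = 10
XOR 10 with 15: 10 XOR 15 = 5
Nim-value = 5

5


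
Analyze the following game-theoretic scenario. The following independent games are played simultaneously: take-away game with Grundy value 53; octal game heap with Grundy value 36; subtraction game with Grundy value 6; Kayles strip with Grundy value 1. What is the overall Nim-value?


By the Sprague-Grundy theorem, the Grundy value of a sum of games is the XOR of individual Grundy values.
take-away game: Grundy value = 53. Running XOR: 0 XOR 53 = 53
octal game heap: Grundy value = 36. Running XOR: 53 XOR 36 = 17
subtraction game: Grundy value = 6. Running XOR: 17 XOR 6 = 23
Kayles strip: Grundy value = 1. Running XOR: 23 XOR 1 = 22
The combined Grundy value is 22.

22


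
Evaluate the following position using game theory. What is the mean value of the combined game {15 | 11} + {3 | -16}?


G1 = {15 | 11}, G2 = {3 | -16}
Each is a switch {a | b} with numbers a > b; its mean value is (a + b)/2, and mean value is additive over game sums: m(G1 + G2) = m(G1) + m(G2).
Mean of G1 = (15 + (11))/2 = 26/2 = 13
Mean of G2 = (3 + (-16))/2 = -13/2 = -13/2
Mean of G1 + G2 = 13 + -13/2 = 13/2

13/2


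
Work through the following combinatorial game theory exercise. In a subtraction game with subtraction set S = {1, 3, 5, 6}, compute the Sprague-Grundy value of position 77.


The subtraction set is S = {1, 3, 5, 6}.
G(k) = mex{ G(k - s) : s in S, s <= k }. We compute iteratively: G(0) = 0.
G(1) = mex({0}) = 1
G(2) = mex({1}) = 0
G(3) = mex({0}) = 1
G(4) = mex({1}) = 0
G(5) = mex({0}) = 1
G(6) = mex({0, 1}) = 2
G(7) = mex({0, 1, 2}) = 3
G(8) = mex({0, 1, 3}) = 2
G(9) = mex({0, 1, 2}) = 3
G(10) = mex({0, 1, 3}) = 2
G(11) = mex({1, 2}) = 0
G(12) = mex({0, 2, 3}) = 1
G(13) = mex({1, 2, 3}) = 0
G(14) = mex({0, 2, 3}) = 1
G(15) = mex({1, 2, 3}) = 0
G(16) = mex({0, 2}) = 1
Observe that G(11)..G(16) = 0, 1, 0, 1, 0, 1 repeats G(0)..G(5) = 0, 1, 0, 1, 0, 1.
For k >= max(S) = 6, G(k) is determined by the previous 6 values G(k-6)..G(k-1); a window of 6 consecutive values has recurred shifted by 11, so by induction G(k + 11) = G(k) for all k >= 0: the sequence is periodic from the start with period 11.
One period: G(0..10) = 0, 1, 0, 1, 0, 1, 2, 3, 2, 3, 2.
77 mod 11 = 0, so G(77) = G(0) = 0.

0


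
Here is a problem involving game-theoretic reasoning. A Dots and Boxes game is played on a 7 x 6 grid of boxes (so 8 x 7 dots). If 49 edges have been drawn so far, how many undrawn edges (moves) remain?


Grid: 7 x 6 boxes, i.e. 8 rows and 7 columns of dots.
Horizontal edges: (rows + 1) * cols = 8 * 6 = 48
Vertical edges: rows * (cols + 1) = 7 * 7 = 49
Total edges: 48 + 49 = 97
Edges drawn: 49
Remaining: 97 - 49 = 48

48


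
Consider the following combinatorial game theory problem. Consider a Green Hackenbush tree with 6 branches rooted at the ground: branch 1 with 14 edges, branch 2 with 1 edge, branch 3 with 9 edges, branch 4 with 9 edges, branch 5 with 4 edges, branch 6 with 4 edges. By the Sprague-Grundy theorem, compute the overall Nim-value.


The tree has 6 branches from the ground vertex.
In Green Hackenbush, the Nim-value of a simple path of length k is k.
Branch 1: length 14, Nim-value = 14
Branch 2: length 1, Nim-value = 1
Branch 3: length 9, Nim-value = 9
Branch 4: length 9, Nim-value = 9
Branch 5: length 4, Nim-value = 4
Branch 6: length 4, Nim-value = 4
Total Nim-value = XOR of all branch values:
0 XOR 14 = 14
14 XOR 1 = 15
15 XOR 9 = 6
6 XOR 9 = 15
15 XOR 4 = 11
11 XOR 4 = 15
Nim-value of the tree = 15

15


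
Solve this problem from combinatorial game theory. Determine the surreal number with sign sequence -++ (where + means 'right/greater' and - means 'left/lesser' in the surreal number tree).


Sign expansion: -++
Rule: track bounds (lo, hi), initially (-inf, +inf). On '+', the current value becomes lo and we move to the simplest number in (value, hi): value + 1 if hi = +inf, otherwise the midpoint (value + hi)/2. On '-', the current value becomes hi and we move to value - 1 if lo = -inf, otherwise the midpoint (lo + value)/2.
Start at 0.
Step 1: sign = -, move left. Bounds: (-inf, 0). Value = -1
Step 2: sign = +, move right. Bounds: (-1, 0). Value = -1/2
Step 3: sign = +, move right. Bounds: (-1/2, 0). Value = -1/4
The surreal number with sign expansion -++ is -1/4.

-1/4


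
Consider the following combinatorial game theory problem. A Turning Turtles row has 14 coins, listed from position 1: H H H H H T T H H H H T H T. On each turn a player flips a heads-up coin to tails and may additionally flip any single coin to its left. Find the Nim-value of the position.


Coins: H H H H H T T H H H H T H T
Key fact: a single head at position k behaves exactly like a Nim heap of size k (turning it to T and optionally flipping a coin at j < k corresponds to moving the heap from k to j, or to 0), and heads combine as a disjunctive sum (two heads at the same place would cancel, matching j XOR j = 0). So the Nim-value is the XOR of the 1-indexed positions of the heads.
Face-up positions (1-indexed): [1, 2, 3, 4, 5, 8, 9, 10, 11, 13]
XOR 0 with 1: 0 XOR 1 = 1
XOR 1 with 2: 1 XOR 2 = 3
XOR 3 with 3: 3 XOR 3 = 0
XOR 0 with 4: 0 XOR 4 = 4
XOR 4 with 5: 4 XOR 5 = 1
XOR 1 with 8: 1 XOR 8 = 9
XOR 9 with 9: 9 XOR 9 = 0
XOR 0 with 10: 0 XOR 10 = 10
XOR 10 with 11: 10 XOR 11 = 1
XOR 1 with 13: 1 XOR 13 = 12
Nim-value = 12

12


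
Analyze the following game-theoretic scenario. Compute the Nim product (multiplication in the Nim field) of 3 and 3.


Nim multiplication is bilinear over XOR: (u XOR v) * w = (u*w) XOR (v*w).
So we split each operand into its bit components and XOR the pairwise Nim products.
3 = 1 + 2 (as XOR of powers of 2).
3 = 1 + 2 (as XOR of powers of 2).
Using the standard Nim-product table on single bits:
  2*2 = 3,   2*4 = 8,   2*8 = 12,
  4*4 = 6,   4*8 = 11,  8*8 = 13,
and  1*x = x (identity), k*l = l*k (commutative).
Pairwise Nim products:
  1 * 1 = 1
  1 * 2 = 2
  2 * 1 = 2
  2 * 2 = 3
XOR them: 1 XOR 2 XOR 2 XOR 3 = 2.
Result: 3 * 3 = 2 (in Nim).

2


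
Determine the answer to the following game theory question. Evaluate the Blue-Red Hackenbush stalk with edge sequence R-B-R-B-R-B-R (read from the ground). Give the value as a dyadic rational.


Edges (from ground): R-B-R-B-R-B-R
By Berlekamp's sign-expansion rule, a Blue-Red Hackenbush stalk has the value of the surreal number whose sign sequence is the edge sequence with B -> + and R -> -.
Sign sequence: -+-+-+-
Trace the sign expansion in the surreal number tree, starting from 0:
Edge 1: R (sign -) -> bounds (-inf, 0), value = -1
Edge 2: B (sign +) -> bounds (-1, 0), value = -1/2
Edge 3: R (sign -) -> bounds (-1, -1/2), value = -3/4
Edge 4: B (sign +) -> bounds (-3/4, -1/2), value = -5/8
Edge 5: R (sign -) -> bounds (-3/4, -5/8), value = -11/16
Edge 6: B (sign +) -> bounds (-11/16, -5/8), value = -21/32
Edge 7: R (sign -) -> bounds (-11/16, -21/32), value = -43/64
Game value = -43/64

-43/64


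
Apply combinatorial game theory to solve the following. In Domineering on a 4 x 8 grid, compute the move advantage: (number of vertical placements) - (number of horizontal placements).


Board is 4 x 8 (rows x cols).
Left (vertical) placements: (rows-1) * cols = 3 * 8 = 24
Right (horizontal) placements: rows * (cols-1) = 4 * 7 = 28
Advantage = Left - Right = 24 - 28 = -4

-4


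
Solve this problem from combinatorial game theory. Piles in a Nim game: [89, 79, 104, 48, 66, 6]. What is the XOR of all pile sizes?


We need the XOR (exclusive or) of all pile sizes.
After XOR-ing pile 1 (size 89): 0 XOR 89 = 89
After XOR-ing pile 2 (size 79): 89 XOR 79 = 22
After XOR-ing pile 3 (size 104): 22 XOR 104 = 126
After XOR-ing pile 4 (size 48): 126 XOR 48 = 78
After XOR-ing pile 5 (size 66): 78 XOR 66 = 12
After XOR-ing pile 6 (size 6): 12 XOR 6 = 10
The Nim-value of this position is 10.

10


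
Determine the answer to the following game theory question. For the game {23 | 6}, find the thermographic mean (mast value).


Game = {23 | 6}, a switch {a | b} with numbers a > b.
Its thermograph has left wall a - t and right wall b + t, which meet at t = (a - b)/2, where both equal (a + b)/2. So the mast (mean value) is at (a + b)/2.
Mean = (23 + (6))/2 = 29/2 = 29/2

29/2


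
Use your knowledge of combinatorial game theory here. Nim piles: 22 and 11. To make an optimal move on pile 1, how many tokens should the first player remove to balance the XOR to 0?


Piles: 22 and 11
Current XOR: 22 XOR 11 = 29 (non-zero, so this is an N-position).
To make the XOR zero, we need to find a move that balances the piles.
For pile 1 (size 22): target = 22 XOR 29 = 11
We reduce pile 1 from 22 to 11.
Tokens removed: 22 - 11 = 11
Verification: 11 XOR 11 = 0

11


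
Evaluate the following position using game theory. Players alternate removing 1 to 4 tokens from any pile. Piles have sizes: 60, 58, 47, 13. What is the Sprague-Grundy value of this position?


Subtraction set: {1, 2, 3, 4}
For this subtraction set, G(n) = n mod 5 (period = max + 1 = 5).
Pile 1 (size 60): G(60) = 60 mod 5 = 0
Pile 2 (size 58): G(58) = 58 mod 5 = 3
Pile 3 (size 47): G(47) = 47 mod 5 = 2
Pile 4 (size 13): G(13) = 13 mod 5 = 3
Total Grundy value = XOR of all: 0 XOR 3 XOR 2 XOR 3 = 2

2


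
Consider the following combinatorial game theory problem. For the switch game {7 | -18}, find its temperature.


The game is {7 | -18}, a switch {a | b} with numbers a > b.
Cooling {a | b} by t gives {a - t | b + t}, which stops being hot when a - t = b + t, i.e. at t = (a - b)/2. So the temperature of a switch is (a - b)/2.
Temperature = (Left option - Right option) / 2
= (7 - (-18)) / 2
= 25 / 2
= 25/2

25/2


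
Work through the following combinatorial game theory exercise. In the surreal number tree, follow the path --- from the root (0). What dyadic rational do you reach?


Sign expansion: ---
Rule: track bounds (lo, hi), initially (-inf, +inf). On '+', the current value becomes lo and we move to the simplest number in (value, hi): value + 1 if hi = +inf, otherwise the midpoint (value + hi)/2. On '-', the current value becomes hi and we move to value - 1 if lo = -inf, otherwise the midpoint (lo + value)/2.
Start at 0.
Step 1: sign = -, move left. Bounds: (-inf, 0). Value = -1
Step 2: sign = -, move left. Bounds: (-inf, -1). Value = -2
Step 3: sign = -, move left. Bounds: (-inf, -2). Value = -3
The surreal number with sign expansion --- is -3.

-3


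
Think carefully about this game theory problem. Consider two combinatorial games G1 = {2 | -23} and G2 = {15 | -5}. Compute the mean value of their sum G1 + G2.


G1 = {2 | -23}, G2 = {15 | -5}
Each is a switch {a | b} with numbers a > b; its mean value is (a + b)/2, and mean value is additive over game sums: m(G1 + G2) = m(G1) + m(G2).
Mean of G1 = (2 + (-23))/2 = -21/2 = -21/2
Mean of G2 = (15 + (-5))/2 = 10/2 = 5
Mean of G1 + G2 = -21/2 + 5 = -11/2

-11/2


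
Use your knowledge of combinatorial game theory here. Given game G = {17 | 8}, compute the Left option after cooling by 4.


Original game: {17 | 8} (a switch {a | b} with a > b).
Cooling by t (for t below the temperature (a - b)/2 = 9/2) taxes each move by t: {a | b} cooled by t is {a - t | b + t}.
Cooling amount: t = 4
Cooled Left option: 17 - 4 = 13
Cooled Right option: 8 + 4 = 12
Cooled game: {13 | 12}
Left option = 13

13


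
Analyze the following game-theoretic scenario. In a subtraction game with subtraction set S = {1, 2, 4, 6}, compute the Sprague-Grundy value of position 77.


The subtraction set is S = {1, 2, 4, 6}.
G(k) = mex{ G(k - s) : s in S, s <= k }. We compute iteratively: G(0) = 0.
G(1) = mex({0}) = 1
G(2) = mex({0, 1}) = 2
G(3) = mex({1, 2}) = 0
G(4) = mex({0, 2}) = 1
G(5) = mex({0, 1}) = 2
G(6) = mex({0, 1, 2}) = 3
G(7) = mex({0, 1, 2, 3}) = 4
G(8) = mex({1, 2, 3, 4}) = 0
G(9) = mex({0, 2, 4}) = 1
G(10) = mex({0, 1, 3}) = 2
G(11) = mex({1, 2, 4}) = 0
G(12) = mex({0, 2, 3}) = 1
G(13) = mex({0, 1, 4}) = 2
Observe that G(8)..G(13) = 0, 1, 2, 0, 1, 2 repeats G(0)..G(5) = 0, 1, 2, 0, 1, 2.
For k >= max(S) = 6, G(k) is determined by the previous 6 values G(k-6)..G(k-1); a window of 6 consecutive values has recurred shifted by 8, so by induction G(k + 8) = G(k) for all k >= 0: the sequence is periodic from the start with period 8.
One period: G(0..7) = 0, 1, 2, 0, 1, 2, 3, 4.
77 mod 8 = 5, so G(77) = G(5) = 2.

2


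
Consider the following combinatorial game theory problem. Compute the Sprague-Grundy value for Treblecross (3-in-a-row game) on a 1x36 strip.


Treblecross: place X on empty cells; 3-in-a-row wins.
Playing within two cells of an existing X lets the opponent win at once, so sensible play treats the cells i-2..i+2 around each X as dead. The player left with no safe cell loses, so this is a normal-play take-away game on strips of safe cells.
Placing X at cell i (0-indexed) of a strip of k safe cells leaves independent strips of sizes max(0, i-2) and max(0, k-i-3). Hence G(k) = mex{ G(max(0,i-2)) XOR G(max(0,k-i-3)) : 0 <= i < k }, with G(0) = 0.
G(1): splits (0,0):0^0=0 -> mex({0}) = 1
G(2): splits (0,0):0^0=0 -> mex({0}) = 1
G(3): splits (0,0):0^0=0 -> mex({0}) = 1
G(4): splits (0,1):0^1=1 (0,0):0^0=0 -> mex({0, 1}) = 2
G(5): splits (0,2):0^1=1 (0,1):0^1=1 (0,0):0^0=0 -> mex({0, 1}) = 2
G(6) = mex({1}) = 0
G(7) = mex({0, 1, 2}) = 3
G(8) = mex({0, 1, 2}) = 3
G(9) = mex({0, 2}) = 1
G(10) = mex({0, 2, 3}) = 1
G(11) = mex({0, 3}) = 1
G(12) = mex({1, 3}) = 0
G(13) = mex({0, 1, 2, 3}) = 4
G(14) = mex({0, 1, 2}) = 3
G(15) = mex({0, 1, 2}) = 3
G(16) = mex({0, 1, 2, 4}) = 3
G(17) = mex({0, 1, 3, 4}) = 2
G(18) = mex({0, 1, 3, 4}) = 2
G(19) = mex({0, 1, 3, 5}) = 2
G(20) = mex({0, 1, 2, 3, 5}) = 4
G(21) = mex({0, 1, 2, 3, 5}) = 4
G(22) = mex({1, 2, 6}) = 0
G(23) = mex({0, 1, 2, 3, 4, 6}) = 5
G(24) = mex({0, 1, 2, 3, 4}) = 5
G(25) = mex({0, 1, 3, 4, 7}) = 2
G(26) = mex({0, 1, 3, 4, 5, 7}) = 2
G(27) = mex({0, 1, 3, 5}) = 2
G(28) = mex({0, 1, 2, 5}) = 3
G(29) = mex({0, 1, 2, 4, 5, 6}) = 3
G(30) = mex({1, 2, 4, 6}) = 0
G(31) = mex({0, 1, 2, 3, 4, 6}) = 5
G(32) = mex({1, 2, 3, 4, 7}) = 0
G(33) = mex({0, 3, 7}) = 1
G(34) = mex({0, 2, 3, 5, 7}) = 1
G(35) = mex({0, 2, 3, 5, 6}) = 1
G(36) = mex({0, 1, 2, 5, 6}) = 3
Therefore G(36) = 3.

3


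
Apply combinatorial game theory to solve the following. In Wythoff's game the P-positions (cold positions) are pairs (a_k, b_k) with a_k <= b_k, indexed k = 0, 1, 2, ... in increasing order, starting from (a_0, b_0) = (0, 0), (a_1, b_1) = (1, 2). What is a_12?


By Wythoff's theorem, a_k = floor(k * phi) and b_k = floor(k * phi^2) = a_k + k, where phi = (1 + sqrt(5))/2 is the golden ratio.
phi = (1 + sqrt(5))/2 = 1.618034
k = 12
k * phi = 12 * 1.618034 = 19.416408
a_12 = floor(k * phi) = 19

19


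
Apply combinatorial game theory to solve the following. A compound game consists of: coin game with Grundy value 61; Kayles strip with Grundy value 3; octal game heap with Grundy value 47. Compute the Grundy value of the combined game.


By the Sprague-Grundy theorem, the Grundy value of a sum of games is the XOR of individual Grundy values.
coin game: Grundy value = 61. Running XOR: 0 XOR 61 = 61
Kayles strip: Grundy value = 3. Running XOR: 61 XOR 3 = 62
octal game heap: Grundy value = 47. Running XOR: 62 XOR 47 = 17
The combined Grundy value is 17.

17


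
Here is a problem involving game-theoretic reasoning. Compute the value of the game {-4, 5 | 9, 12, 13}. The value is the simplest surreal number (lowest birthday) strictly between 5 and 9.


Left options: {-4, 5}, max = 5
Right options: {9, 12, 13}, min = 9
All options are numbers and max(Left) < min(Right), so by the simplicity theorem the value is the simplest (earliest-born) number strictly between 5 and 9.
Integers 6 through 8 all lie strictly between 5 and 9.
Among integers, the simplest (lowest birthday = smallest |n|; 0 is born on day 0, +-n on day n) is 6.
No non-integer in the interval can be simpler: if x is a non-integer in the interval, then floor(x) or ceil(x) also lies in the interval (the interval contains an integer), and both are proper prefixes of x's sign expansion, i.e. born earlier. So the game value is 6.
Game value = 6

6
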